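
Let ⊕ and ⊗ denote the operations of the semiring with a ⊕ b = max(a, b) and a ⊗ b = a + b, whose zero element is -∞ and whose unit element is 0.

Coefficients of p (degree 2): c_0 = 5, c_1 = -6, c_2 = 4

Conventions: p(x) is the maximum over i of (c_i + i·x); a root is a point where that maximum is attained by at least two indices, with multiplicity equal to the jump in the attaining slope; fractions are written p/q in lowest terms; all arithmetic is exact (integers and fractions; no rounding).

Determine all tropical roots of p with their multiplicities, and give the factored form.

hull edge (i=0, c=5) to (i=2, c=4): slope -1/2, span 2
Factored form: p(x) = 4 ⊗ (x ⊕ 1/2) ⊗ (x ⊕ 1/2)
Answer: roots = 1/2 (mult 2)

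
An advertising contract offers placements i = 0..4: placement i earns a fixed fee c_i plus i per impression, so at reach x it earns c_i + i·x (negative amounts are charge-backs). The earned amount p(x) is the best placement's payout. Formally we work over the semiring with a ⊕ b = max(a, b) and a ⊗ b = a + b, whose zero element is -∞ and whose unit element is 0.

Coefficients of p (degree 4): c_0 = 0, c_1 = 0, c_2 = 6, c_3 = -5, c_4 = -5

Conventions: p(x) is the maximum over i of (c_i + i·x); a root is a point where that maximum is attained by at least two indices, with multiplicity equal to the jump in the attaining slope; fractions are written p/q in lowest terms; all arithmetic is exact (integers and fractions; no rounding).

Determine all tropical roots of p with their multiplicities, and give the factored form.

hull edge (i=0, c=0) to (i=2, c=6): slope 3, span 2
hull edge (i=2, c=6) to (i=4, c=-5): slope -11/2, span 2
Factored form: p(x) = -5 ⊗ (x ⊕ (-3)) ⊗ (x ⊕ (-3)) ⊗ (x ⊕ 11/2) ⊗ (x ⊕ 11/2)
Answer: roots = -3 (mult 2), 11/2 (mult 2)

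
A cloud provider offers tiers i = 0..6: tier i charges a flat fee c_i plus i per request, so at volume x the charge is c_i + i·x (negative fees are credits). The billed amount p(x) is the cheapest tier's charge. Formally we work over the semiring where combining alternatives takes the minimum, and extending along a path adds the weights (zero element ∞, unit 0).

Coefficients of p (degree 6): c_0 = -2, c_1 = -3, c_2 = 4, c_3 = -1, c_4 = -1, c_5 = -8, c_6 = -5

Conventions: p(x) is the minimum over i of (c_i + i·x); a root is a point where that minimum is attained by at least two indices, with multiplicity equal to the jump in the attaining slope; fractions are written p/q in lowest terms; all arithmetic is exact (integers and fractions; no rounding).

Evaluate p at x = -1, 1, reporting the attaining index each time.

p(-1) = min(-2+0·(-1)=-2, -3+1·(-1)=-4, 4+2·(-1)=2, -1+3·(-1)=-4, -1+4·(-1)=-5, -8+5·(-1)=-13, -5+6·(-1)=-11) = -13 (attained by i=5)
p(1) = min(-2+0·1=-2, -3+1·1=-2, 4+2·1=6, -1+3·1=2, -1+4·1=3, -8+5·1=-3, -5+6·1=1) = -3 (attained by i=5)
Answer: p(-1) = -13; p(1) = -3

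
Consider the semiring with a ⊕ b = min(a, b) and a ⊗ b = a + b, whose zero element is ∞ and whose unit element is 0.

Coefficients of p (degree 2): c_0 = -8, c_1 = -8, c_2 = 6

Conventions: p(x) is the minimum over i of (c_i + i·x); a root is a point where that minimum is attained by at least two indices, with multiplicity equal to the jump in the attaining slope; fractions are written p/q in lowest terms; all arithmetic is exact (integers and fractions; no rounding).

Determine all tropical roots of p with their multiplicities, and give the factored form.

hull edge (i=0, c=-8) to (i=1, c=-8): slope 0, span 1
hull edge (i=1, c=-8) to (i=2, c=6): slope 14, span 1
Factored form: p(x) = 6 ⊗ (x ⊕ (-14)) ⊗ (x ⊕ 0)
Answer: roots = -14 (mult 1), 0 (mult 1)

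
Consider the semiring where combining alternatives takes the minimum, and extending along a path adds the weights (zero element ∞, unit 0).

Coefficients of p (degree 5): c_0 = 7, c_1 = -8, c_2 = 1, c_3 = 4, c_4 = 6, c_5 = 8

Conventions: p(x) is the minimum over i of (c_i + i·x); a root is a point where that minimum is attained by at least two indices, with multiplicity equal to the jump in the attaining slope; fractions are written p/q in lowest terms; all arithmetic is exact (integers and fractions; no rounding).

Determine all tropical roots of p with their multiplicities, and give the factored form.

hull edge (i=0, c=7) to (i=1, c=-8): slope -15, span 1
hull edge (i=1, c=-8) to (i=5, c=8): slope 4, span 4
Factored form: p(x) = 8 ⊗ (x ⊕ (-4)) ⊗ (x ⊕ (-4)) ⊗ (x ⊕ (-4)) ⊗ (x ⊕ (-4)) ⊗ (x ⊕ 15)
Answer: roots = -4 (mult 4), 15 (mult 1)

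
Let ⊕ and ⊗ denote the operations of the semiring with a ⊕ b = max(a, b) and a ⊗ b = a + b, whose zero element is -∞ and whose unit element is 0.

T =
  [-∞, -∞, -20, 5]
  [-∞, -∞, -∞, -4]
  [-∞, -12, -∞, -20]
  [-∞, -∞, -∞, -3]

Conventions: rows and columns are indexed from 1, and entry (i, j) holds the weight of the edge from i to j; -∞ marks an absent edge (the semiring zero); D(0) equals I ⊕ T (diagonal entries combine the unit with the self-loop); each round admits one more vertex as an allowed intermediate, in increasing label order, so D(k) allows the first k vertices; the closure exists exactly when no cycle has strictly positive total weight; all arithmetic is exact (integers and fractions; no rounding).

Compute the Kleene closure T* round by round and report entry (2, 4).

D(0):
  [0, -∞, -20, 5]
  [-∞, 0, -∞, -4]
  [-∞, -12, 0, -20]
  [-∞, -∞, -∞, 0]
D(1):
  [0, -∞, -20, 5]
  [-∞, 0, -∞, -4]
  [-∞, -12, 0, -20]
  [-∞, -∞, -∞, 0]
D(2):
  [0, -∞, -20, 5]
  [-∞, 0, -∞, -4]
  [-∞, -12, 0, -16]
  [-∞, -∞, -∞, 0]
D(3):
  [0, -32, -20, 5]
  [-∞, 0, -∞, -4]
  [-∞, -12, 0, -16]
  [-∞, -∞, -∞, 0]
D(4):
  [0, -32, -20, 5]
  [-∞, 0, -∞, -4]
  [-∞, -12, 0, -16]
  [-∞, -∞, -∞, 0]
Answer: T*[2][4] = -4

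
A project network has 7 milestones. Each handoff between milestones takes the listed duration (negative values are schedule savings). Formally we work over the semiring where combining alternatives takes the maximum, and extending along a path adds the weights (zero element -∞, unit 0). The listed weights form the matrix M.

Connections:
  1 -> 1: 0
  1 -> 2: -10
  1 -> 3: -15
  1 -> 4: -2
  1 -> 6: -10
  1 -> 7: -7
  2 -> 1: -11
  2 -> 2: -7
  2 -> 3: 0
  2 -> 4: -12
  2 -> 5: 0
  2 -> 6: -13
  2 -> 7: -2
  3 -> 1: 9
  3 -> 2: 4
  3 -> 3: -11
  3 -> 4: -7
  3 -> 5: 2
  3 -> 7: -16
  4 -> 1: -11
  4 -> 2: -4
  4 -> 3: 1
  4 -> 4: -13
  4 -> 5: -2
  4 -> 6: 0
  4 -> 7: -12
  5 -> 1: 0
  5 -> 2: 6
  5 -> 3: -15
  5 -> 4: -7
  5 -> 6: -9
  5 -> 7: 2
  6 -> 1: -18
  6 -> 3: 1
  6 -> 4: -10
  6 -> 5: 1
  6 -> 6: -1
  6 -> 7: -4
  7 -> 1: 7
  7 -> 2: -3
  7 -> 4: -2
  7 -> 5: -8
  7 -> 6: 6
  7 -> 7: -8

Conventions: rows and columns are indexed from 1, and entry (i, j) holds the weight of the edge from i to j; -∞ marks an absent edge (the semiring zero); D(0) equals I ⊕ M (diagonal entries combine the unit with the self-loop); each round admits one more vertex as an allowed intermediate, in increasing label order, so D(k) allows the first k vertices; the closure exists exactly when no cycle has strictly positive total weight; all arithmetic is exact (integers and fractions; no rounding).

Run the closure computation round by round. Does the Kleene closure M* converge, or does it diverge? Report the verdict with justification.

D(0):
  [0, -10, -15, -2, -∞, -10, -7]
  [-11, 0, 0, -12, 0, -13, -2]
  [9, 4, 0, -7, 2, -∞, -16]
  [-11, -4, 1, 0, -2, 0, -12]
  [0, 6, -15, -7, 0, -9, 2]
  [-18, -∞, 1, -10, 1, 0, -4]
  [7, -3, -∞, -2, -8, 6, 0]
D(1):
  [0, -10, -15, -2, -∞, -10, -7]
  [-11, 0, 0, -12, 0, -13, -2]
  [9, 4, 0, 7, 2, -1, 2]
  [-11, -4, 1, 0, -2, 0, -12]
  [0, 6, -15, -2, 0, -9, 2]
  [-18, -28, 1, -10, 1, 0, -4]
  [7, -3, -8, 5, -8, 6, 0]
Detection: at round 2, diagonal entry (3, 3) turns strictly positive.
Key observation: the cycle 3->2->3 has total weight 4 + 0, which is strictly positive.
Answer: DIVERGES — positive cycle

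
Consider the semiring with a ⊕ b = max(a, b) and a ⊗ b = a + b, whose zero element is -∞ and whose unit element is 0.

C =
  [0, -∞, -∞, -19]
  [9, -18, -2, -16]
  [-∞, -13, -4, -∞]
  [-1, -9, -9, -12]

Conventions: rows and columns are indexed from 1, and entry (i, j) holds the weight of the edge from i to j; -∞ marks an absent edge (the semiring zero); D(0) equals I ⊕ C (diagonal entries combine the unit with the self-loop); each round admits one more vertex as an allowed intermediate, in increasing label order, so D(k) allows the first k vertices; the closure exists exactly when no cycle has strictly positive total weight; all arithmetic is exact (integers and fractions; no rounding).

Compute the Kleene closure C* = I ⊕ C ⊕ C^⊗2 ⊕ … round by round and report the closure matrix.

D(0):
  [0, -∞, -∞, -19]
  [9, 0, -2, -16]
  [-∞, -13, 0, -∞]
  [-1, -9, -9, 0]
D(1):
  [0, -∞, -∞, -19]
  [9, 0, -2, -10]
  [-∞, -13, 0, -∞]
  [-1, -9, -9, 0]
D(2):
  [0, -∞, -∞, -19]
  [9, 0, -2, -10]
  [-4, -13, 0, -23]
  [0, -9, -9, 0]
D(3):
  [0, -∞, -∞, -19]
  [9, 0, -2, -10]
  [-4, -13, 0, -23]
  [0, -9, -9, 0]
D(4):
  [0, -28, -28, -19]
  [9, 0, -2, -10]
  [-4, -13, 0, -23]
  [0, -9, -9, 0]
Answer: C* = [[0, -28, -28, -19], [9, 0, -2, -10], [-4, -13, 0, -23], [0, -9, -9, 0]]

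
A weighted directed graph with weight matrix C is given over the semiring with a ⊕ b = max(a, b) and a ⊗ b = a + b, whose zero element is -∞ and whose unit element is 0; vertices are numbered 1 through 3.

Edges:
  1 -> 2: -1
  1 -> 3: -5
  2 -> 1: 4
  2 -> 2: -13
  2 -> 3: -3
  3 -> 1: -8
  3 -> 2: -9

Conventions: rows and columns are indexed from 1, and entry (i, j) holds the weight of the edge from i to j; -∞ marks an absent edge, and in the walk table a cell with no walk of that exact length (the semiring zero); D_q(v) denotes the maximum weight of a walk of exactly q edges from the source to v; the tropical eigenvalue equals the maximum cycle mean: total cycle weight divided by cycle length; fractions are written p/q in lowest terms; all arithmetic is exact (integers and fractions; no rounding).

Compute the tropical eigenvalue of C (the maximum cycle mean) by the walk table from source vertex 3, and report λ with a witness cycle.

q=0: [-∞, -∞, 0]
q=1: [-8, -9, -∞]
q=2: [-5, -9, -12]
q=3: [-5, -6, -10]
Optimal cycle mean attained by: cycle 1->2->1, total (-1) + 4, length 2.
Answer: λ = 3/2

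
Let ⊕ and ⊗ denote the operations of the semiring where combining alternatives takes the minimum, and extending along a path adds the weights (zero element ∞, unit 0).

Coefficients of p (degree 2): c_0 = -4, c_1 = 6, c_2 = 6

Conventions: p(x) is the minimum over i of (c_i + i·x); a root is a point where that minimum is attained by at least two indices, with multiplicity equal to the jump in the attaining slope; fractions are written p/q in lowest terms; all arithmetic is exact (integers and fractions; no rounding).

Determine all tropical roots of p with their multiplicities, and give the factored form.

hull edge (i=0, c=-4) to (i=2, c=6): slope 5, span 2
Factored form: p(x) = 6 ⊗ (x ⊕ (-5)) ⊗ (x ⊕ (-5))
Answer: roots = -5 (mult 2)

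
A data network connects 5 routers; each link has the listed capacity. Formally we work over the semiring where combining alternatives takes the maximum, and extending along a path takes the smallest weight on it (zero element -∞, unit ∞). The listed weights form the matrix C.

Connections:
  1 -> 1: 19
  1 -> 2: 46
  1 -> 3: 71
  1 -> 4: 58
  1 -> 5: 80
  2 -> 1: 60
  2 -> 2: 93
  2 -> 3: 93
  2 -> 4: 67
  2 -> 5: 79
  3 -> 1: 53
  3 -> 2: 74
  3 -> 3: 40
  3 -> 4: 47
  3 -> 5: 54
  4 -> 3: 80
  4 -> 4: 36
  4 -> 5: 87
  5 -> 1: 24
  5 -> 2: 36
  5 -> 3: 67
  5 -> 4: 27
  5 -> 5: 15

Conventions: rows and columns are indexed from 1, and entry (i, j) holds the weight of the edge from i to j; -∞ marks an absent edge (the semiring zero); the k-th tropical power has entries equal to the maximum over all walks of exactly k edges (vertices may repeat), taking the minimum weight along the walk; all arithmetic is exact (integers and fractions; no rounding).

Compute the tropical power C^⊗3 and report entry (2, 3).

C^⊗2:
  [53, 71, 67, 47, 58]
  [60, 93, 93, 67, 79]
  [60, 74, 74, 67, 74]
  [53, 74, 67, 47, 54]
  [53, 67, 40, 47, 54]
C^⊗3:
  [60, 71, 71, 67, 71]
  [60, 93, 93, 67, 79]
  [60, 74, 74, 67, 74]
  [60, 74, 74, 67, 74]
  [60, 67, 67, 67, 67]
Key observation: the optimum is the walk 2->2->2->3, with weight 93 min 93 min 93 = 93.
Optimal value attained by: walk 2->2->2->3.
Answer: (C^⊗3)[2][3] = 93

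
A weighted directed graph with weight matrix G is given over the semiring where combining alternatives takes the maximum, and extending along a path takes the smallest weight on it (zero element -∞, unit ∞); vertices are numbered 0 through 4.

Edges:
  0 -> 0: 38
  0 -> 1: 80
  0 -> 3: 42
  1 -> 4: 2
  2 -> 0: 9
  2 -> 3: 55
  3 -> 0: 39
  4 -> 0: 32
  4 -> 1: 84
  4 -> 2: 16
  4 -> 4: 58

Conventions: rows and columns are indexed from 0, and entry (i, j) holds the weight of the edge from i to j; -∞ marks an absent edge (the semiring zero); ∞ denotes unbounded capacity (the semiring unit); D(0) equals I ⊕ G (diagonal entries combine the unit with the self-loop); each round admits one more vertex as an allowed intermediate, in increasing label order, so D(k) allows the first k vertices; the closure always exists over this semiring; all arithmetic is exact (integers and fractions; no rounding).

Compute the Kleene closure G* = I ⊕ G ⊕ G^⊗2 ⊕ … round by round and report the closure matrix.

D(0):
  [∞, 80, -∞, 42, -∞]
  [-∞, ∞, -∞, -∞, 2]
  [9, -∞, ∞, 55, -∞]
  [39, -∞, -∞, ∞, -∞]
  [32, 84, 16, -∞, ∞]
D(1):
  [∞, 80, -∞, 42, -∞]
  [-∞, ∞, -∞, -∞, 2]
  [9, 9, ∞, 55, -∞]
  [39, 39, -∞, ∞, -∞]
  [32, 84, 16, 32, ∞]
D(2):
  [∞, 80, -∞, 42, 2]
  [-∞, ∞, -∞, -∞, 2]
  [9, 9, ∞, 55, 2]
  [39, 39, -∞, ∞, 2]
  [32, 84, 16, 32, ∞]
D(3):
  [∞, 80, -∞, 42, 2]
  [-∞, ∞, -∞, -∞, 2]
  [9, 9, ∞, 55, 2]
  [39, 39, -∞, ∞, 2]
  [32, 84, 16, 32, ∞]
D(4):
  [∞, 80, -∞, 42, 2]
  [-∞, ∞, -∞, -∞, 2]
  [39, 39, ∞, 55, 2]
  [39, 39, -∞, ∞, 2]
  [32, 84, 16, 32, ∞]
D(5):
  [∞, 80, 2, 42, 2]
  [2, ∞, 2, 2, 2]
  [39, 39, ∞, 55, 2]
  [39, 39, 2, ∞, 2]
  [32, 84, 16, 32, ∞]
Answer: G* = [[∞, 80, 2, 42, 2], [2, ∞, 2, 2, 2], [39, 39, ∞, 55, 2], [39, 39, 2, ∞, 2], [32, 84, 16, 32, ∞]]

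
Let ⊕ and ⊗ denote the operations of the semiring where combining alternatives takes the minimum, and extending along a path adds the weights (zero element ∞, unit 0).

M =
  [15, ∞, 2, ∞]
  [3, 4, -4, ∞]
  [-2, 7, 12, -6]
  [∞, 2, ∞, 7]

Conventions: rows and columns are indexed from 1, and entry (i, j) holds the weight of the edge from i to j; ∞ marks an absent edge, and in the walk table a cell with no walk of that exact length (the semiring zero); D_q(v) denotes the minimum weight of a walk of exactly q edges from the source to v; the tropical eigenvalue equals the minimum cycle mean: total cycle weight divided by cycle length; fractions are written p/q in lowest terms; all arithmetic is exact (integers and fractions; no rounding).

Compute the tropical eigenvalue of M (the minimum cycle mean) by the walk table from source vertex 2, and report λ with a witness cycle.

q=0: [∞, 0, ∞, ∞]
q=1: [3, 4, -4, ∞]
q=2: [-6, 3, 0, -10]
q=3: [-2, -8, -4, -6]
q=4: [-6, -4, -12, -10]
Optimal cycle mean attained by: cycle 2->3->4->2, total (-4) + (-6) + 2, length 3.
Answer: λ = -8/3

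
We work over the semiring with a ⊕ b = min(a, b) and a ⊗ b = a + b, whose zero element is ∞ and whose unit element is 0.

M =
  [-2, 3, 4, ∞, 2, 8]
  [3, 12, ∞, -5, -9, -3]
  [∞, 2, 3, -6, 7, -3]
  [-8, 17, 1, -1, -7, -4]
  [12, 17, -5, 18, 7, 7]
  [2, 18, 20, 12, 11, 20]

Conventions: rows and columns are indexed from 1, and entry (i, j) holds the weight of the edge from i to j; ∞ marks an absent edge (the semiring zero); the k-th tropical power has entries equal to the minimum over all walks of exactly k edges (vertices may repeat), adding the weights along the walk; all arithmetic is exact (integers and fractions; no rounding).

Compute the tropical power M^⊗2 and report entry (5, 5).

M^⊗2:
  [-4, 1, -3, -2, -6, 0]
  [-13, 6, -14, -6, -12, -9]
  [-14, 5, -5, -7, -13, -10]
  [-10, -5, -12, -5, -8, -5]
  [9, -3, -2, -11, 2, -8]
  [0, 5, 6, 11, 4, 8]
Key observation: the optimum is the walk 5->3->5, with weight (-5) + 7 = 2.
Optimal value attained by: walk 5->3->5.
Answer: (M^⊗2)[5][5] = 2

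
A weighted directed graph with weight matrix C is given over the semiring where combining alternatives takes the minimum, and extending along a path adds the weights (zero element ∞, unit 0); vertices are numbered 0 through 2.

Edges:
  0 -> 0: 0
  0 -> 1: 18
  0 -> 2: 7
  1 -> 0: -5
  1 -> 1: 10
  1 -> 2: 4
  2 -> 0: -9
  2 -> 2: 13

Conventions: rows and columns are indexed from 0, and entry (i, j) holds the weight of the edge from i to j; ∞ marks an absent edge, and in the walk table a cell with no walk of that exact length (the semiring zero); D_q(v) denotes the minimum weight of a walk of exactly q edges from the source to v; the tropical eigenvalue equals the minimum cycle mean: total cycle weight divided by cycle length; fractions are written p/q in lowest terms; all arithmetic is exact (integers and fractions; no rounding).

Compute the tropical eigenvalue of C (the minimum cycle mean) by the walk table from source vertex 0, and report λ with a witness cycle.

q=0: [0, ∞, ∞]
q=1: [0, 18, 7]
q=2: [-2, 18, 7]
q=3: [-2, 16, 5]
Optimal cycle mean attained by: cycle 0->2->0, total 7 + (-9), length 2.
Answer: λ = -1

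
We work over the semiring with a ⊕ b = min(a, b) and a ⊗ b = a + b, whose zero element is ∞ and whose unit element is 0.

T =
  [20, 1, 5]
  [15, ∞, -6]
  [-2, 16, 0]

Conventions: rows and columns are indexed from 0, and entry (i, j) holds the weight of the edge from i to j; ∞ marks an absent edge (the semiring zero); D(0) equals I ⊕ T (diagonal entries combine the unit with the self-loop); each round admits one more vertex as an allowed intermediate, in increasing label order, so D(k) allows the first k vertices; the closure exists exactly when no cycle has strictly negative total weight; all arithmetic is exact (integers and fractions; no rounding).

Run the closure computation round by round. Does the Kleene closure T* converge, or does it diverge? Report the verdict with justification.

D(0):
  [0, 1, 5]
  [15, 0, -6]
  [-2, 16, 0]
D(1):
  [0, 1, 5]
  [15, 0, -6]
  [-2, -1, 0]
Detection: at round 2, diagonal entry (2, 2) turns strictly negative.
Key observation: the cycle 2->0->1->2 has total weight (-2) + 1 + (-6), which is strictly negative.
Answer: DIVERGES — negative cycle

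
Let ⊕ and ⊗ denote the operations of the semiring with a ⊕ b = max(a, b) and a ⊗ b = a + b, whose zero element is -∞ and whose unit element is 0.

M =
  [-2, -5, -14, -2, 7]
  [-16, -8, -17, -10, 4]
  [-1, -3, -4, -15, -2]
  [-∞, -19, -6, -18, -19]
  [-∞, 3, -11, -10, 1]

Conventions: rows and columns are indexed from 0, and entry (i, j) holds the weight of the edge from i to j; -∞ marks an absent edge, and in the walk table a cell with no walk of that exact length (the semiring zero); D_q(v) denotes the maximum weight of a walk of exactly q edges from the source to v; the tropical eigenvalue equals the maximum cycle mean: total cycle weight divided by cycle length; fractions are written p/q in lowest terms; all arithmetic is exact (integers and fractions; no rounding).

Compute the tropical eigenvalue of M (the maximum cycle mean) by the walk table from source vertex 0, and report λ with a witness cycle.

q=0: [0, -∞, -∞, -∞, -∞]
q=1: [-2, -5, -14, -2, 7]
q=2: [-4, 10, -4, -3, 8]
q=3: [-5, 11, -3, 0, 14]
q=4: [-4, 17, 3, 4, 15]
q=5: [2, 18, 4, 7, 21]
Optimal cycle mean attained by: cycle 1->4->1, total 4 + 3, length 2.
Answer: λ = 7/2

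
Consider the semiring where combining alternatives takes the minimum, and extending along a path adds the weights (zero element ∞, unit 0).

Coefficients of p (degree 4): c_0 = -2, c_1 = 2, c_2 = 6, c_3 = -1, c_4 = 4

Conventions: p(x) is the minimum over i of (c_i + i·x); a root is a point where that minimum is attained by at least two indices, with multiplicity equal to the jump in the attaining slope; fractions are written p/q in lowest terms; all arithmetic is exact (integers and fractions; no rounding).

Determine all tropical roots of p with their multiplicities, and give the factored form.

hull edge (i=0, c=-2) to (i=3, c=-1): slope 1/3, span 3
hull edge (i=3, c=-1) to (i=4, c=4): slope 5, span 1
Factored form: p(x) = 4 ⊗ (x ⊕ (-5)) ⊗ (x ⊕ (-1/3)) ⊗ (x ⊕ (-1/3)) ⊗ (x ⊕ (-1/3))
Answer: roots = -5 (mult 1), -1/3 (mult 3)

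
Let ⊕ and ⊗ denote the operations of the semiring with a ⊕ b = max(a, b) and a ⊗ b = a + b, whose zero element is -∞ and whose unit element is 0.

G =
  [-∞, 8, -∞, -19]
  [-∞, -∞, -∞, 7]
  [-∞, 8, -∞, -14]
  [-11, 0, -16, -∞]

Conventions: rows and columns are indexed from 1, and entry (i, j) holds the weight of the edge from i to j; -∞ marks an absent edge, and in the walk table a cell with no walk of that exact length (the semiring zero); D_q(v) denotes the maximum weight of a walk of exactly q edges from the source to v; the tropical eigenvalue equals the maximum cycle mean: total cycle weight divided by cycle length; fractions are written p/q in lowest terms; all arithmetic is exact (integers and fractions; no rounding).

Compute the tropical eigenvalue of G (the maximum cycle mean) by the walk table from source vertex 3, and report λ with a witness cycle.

q=0: [-∞, -∞, 0, -∞]
q=1: [-∞, 8, -∞, -14]
q=2: [-25, -14, -30, 15]
q=3: [4, 15, -1, -7]
q=4: [-18, 12, -23, 22]
Optimal cycle mean attained by: cycle 2->4->2, total 7 + 0, length 2.
Answer: λ = 7/2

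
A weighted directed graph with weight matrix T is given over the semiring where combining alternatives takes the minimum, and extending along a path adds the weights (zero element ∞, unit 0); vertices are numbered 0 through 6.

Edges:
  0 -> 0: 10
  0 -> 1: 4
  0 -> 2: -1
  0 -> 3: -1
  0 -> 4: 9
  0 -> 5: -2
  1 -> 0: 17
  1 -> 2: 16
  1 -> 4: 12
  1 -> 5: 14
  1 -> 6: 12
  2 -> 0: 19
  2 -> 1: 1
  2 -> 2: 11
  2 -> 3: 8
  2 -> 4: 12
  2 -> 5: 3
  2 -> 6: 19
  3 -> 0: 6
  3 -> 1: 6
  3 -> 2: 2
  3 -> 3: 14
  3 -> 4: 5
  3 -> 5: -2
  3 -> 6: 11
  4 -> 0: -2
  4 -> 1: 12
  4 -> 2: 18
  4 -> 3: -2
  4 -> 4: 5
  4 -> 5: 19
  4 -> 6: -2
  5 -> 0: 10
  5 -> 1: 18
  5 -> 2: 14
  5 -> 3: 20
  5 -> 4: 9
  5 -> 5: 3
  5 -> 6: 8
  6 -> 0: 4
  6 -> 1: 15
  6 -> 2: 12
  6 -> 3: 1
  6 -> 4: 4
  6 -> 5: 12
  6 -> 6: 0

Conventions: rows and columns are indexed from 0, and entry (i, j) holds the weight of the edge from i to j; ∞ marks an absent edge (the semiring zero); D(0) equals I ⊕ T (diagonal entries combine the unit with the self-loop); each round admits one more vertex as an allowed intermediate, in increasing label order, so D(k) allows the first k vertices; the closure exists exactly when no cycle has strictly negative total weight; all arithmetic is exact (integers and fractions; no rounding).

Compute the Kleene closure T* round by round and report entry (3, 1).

D(0):
  [0, 4, -1, -1, 9, -2, ∞]
  [17, 0, 16, ∞, 12, 14, 12]
  [19, 1, 0, 8, 12, 3, 19]
  [6, 6, 2, 0, 5, -2, 11]
  [-2, 12, 18, -2, 0, 19, -2]
  [10, 18, 14, 20, 9, 0, 8]
  [4, 15, 12, 1, 4, 12, 0]
D(1):
  [0, 4, -1, -1, 9, -2, ∞]
  [17, 0, 16, 16, 12, 14, 12]
  [19, 1, 0, 8, 12, 3, 19]
  [6, 6, 2, 0, 5, -2, 11]
  [-2, 2, -3, -3, 0, -4, -2]
  [10, 14, 9, 9, 9, 0, 8]
  [4, 8, 3, 1, 4, 2, 0]
D(2):
  [0, 4, -1, -1, 9, -2, 16]
  [17, 0, 16, 16, 12, 14, 12]
  [18, 1, 0, 8, 12, 3, 13]
  [6, 6, 2, 0, 5, -2, 11]
  [-2, 2, -3, -3, 0, -4, -2]
  [10, 14, 9, 9, 9, 0, 8]
  [4, 8, 3, 1, 4, 2, 0]
D(3):
  [0, 0, -1, -1, 9, -2, 12]
  [17, 0, 16, 16, 12, 14, 12]
  [18, 1, 0, 8, 12, 3, 13]
  [6, 3, 2, 0, 5, -2, 11]
  [-2, -2, -3, -3, 0, -4, -2]
  [10, 10, 9, 9, 9, 0, 8]
  [4, 4, 3, 1, 4, 2, 0]
D(4):
  [0, 0, -1, -1, 4, -3, 10]
  [17, 0, 16, 16, 12, 14, 12]
  [14, 1, 0, 8, 12, 3, 13]
  [6, 3, 2, 0, 5, -2, 11]
  [-2, -2, -3, -3, 0, -5, -2]
  [10, 10, 9, 9, 9, 0, 8]
  [4, 4, 3, 1, 4, -1, 0]
D(5):
  [0, 0, -1, -1, 4, -3, 2]
  [10, 0, 9, 9, 12, 7, 10]
  [10, 1, 0, 8, 12, 3, 10]
  [3, 3, 2, 0, 5, -2, 3]
  [-2, -2, -3, -3, 0, -5, -2]
  [7, 7, 6, 6, 9, 0, 7]
  [2, 2, 1, 1, 4, -1, 0]
D(6):
  [0, 0, -1, -1, 4, -3, 2]
  [10, 0, 9, 9, 12, 7, 10]
  [10, 1, 0, 8, 12, 3, 10]
  [3, 3, 2, 0, 5, -2, 3]
  [-2, -2, -3, -3, 0, -5, -2]
  [7, 7, 6, 6, 9, 0, 7]
  [2, 2, 1, 1, 4, -1, 0]
D(7):
  [0, 0, -1, -1, 4, -3, 2]
  [10, 0, 9, 9, 12, 7, 10]
  [10, 1, 0, 8, 12, 3, 10]
  [3, 3, 2, 0, 5, -2, 3]
  [-2, -2, -3, -3, 0, -5, -2]
  [7, 7, 6, 6, 9, 0, 7]
  [2, 2, 1, 1, 4, -1, 0]
Answer: T*[3][1] = 3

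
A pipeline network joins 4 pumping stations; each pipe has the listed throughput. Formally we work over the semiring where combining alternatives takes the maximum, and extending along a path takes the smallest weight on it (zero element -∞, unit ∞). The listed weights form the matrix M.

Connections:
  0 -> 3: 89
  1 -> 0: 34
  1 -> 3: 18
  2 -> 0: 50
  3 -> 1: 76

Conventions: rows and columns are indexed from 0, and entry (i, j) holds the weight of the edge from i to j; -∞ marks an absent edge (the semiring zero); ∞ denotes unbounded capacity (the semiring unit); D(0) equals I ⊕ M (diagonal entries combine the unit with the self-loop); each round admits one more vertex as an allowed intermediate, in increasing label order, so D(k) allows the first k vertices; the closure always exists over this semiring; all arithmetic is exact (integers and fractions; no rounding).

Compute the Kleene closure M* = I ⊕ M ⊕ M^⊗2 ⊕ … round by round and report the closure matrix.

D(0):
  [∞, -∞, -∞, 89]
  [34, ∞, -∞, 18]
  [50, -∞, ∞, -∞]
  [-∞, 76, -∞, ∞]
D(1):
  [∞, -∞, -∞, 89]
  [34, ∞, -∞, 34]
  [50, -∞, ∞, 50]
  [-∞, 76, -∞, ∞]
D(2):
  [∞, -∞, -∞, 89]
  [34, ∞, -∞, 34]
  [50, -∞, ∞, 50]
  [34, 76, -∞, ∞]
D(3):
  [∞, -∞, -∞, 89]
  [34, ∞, -∞, 34]
  [50, -∞, ∞, 50]
  [34, 76, -∞, ∞]
D(4):
  [∞, 76, -∞, 89]
  [34, ∞, -∞, 34]
  [50, 50, ∞, 50]
  [34, 76, -∞, ∞]
Answer: M* = [[∞, 76, -∞, 89], [34, ∞, -∞, 34], [50, 50, ∞, 50], [34, 76, -∞, ∞]]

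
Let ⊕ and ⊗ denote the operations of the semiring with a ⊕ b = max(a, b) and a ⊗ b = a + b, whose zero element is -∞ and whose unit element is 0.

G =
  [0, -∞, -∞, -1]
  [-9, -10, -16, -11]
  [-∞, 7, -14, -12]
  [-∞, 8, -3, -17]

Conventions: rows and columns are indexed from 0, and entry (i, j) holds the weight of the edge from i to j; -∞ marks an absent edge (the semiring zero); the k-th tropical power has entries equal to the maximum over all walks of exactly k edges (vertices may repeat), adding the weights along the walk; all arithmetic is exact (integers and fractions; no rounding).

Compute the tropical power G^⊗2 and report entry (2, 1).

G^⊗2:
  [0, 7, -4, -1]
  [-9, -3, -14, -10]
  [-2, -3, -9, -4]
  [-1, 4, -8, -3]
Key observation: the optimum is the walk 2->1->1, with weight 7 + (-10) = -3.
Optimal value attained by: walk 2->1->1.
Answer: (G^⊗2)[2][1] = -3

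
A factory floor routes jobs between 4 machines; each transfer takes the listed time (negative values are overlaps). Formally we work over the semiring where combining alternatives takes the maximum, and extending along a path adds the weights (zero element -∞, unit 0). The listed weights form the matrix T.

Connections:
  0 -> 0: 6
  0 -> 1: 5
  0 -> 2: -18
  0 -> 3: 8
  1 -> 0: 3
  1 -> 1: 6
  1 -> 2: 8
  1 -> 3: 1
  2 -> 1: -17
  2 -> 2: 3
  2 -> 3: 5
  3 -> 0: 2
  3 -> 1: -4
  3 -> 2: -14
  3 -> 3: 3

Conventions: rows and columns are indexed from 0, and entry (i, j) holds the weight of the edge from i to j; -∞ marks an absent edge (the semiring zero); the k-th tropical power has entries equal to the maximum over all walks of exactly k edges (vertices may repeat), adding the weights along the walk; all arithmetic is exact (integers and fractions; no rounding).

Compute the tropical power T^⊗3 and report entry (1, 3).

T^⊗2:
  [12, 11, 13, 14]
  [9, 12, 14, 13]
  [7, 1, 6, 8]
  [8, 7, 4, 10]
T^⊗3:
  [18, 17, 19, 20]
  [15, 18, 20, 19]
  [13, 12, 9, 15]
  [14, 13, 15, 16]
Key observation: the optimum is the walk 1->1->2->3, with weight 6 + 8 + 5 = 19.
Optimal value attained by: walk 1->1->2->3.
Answer: (T^⊗3)[1][3] = 19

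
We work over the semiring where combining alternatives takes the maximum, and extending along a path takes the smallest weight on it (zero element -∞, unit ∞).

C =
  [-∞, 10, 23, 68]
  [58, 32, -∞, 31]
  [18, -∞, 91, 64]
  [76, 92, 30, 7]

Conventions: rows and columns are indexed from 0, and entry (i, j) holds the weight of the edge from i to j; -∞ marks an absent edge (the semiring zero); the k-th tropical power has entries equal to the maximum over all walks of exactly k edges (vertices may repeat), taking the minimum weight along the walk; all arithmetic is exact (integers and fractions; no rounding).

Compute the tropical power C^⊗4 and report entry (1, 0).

C^⊗2:
  [68, 68, 30, 23]
  [32, 32, 30, 58]
  [64, 64, 91, 64]
  [58, 32, 30, 68]
C^⊗3:
  [58, 32, 30, 68]
  [58, 58, 30, 32]
  [64, 64, 91, 64]
  [68, 68, 30, 58]
C^⊗4:
  [68, 68, 30, 58]
  [58, 32, 30, 58]
  [64, 64, 91, 64]
  [58, 58, 30, 68]
Key observation: the optimum is the walk 1->0->3->1->0, with weight 58 min 68 min 92 min 58 = 58.
Optimal value attained by: walk 1->0->3->1->0.
Answer: (C^⊗4)[1][0] = 58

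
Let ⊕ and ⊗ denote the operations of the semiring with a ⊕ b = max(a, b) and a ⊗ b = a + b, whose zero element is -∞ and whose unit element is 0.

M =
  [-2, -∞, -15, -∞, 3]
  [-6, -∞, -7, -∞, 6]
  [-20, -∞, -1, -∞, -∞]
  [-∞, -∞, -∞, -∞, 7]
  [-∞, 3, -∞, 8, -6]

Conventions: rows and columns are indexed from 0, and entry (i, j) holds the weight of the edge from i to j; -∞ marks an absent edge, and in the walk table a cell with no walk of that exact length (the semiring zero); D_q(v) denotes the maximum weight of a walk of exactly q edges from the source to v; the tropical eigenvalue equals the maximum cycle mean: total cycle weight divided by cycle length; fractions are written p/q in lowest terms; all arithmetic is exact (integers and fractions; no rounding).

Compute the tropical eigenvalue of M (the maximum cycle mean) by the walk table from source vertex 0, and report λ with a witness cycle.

q=0: [0, -∞, -∞, -∞, -∞]
q=1: [-2, -∞, -15, -∞, 3]
q=2: [-4, 6, -16, 11, 1]
q=3: [0, 4, -1, 9, 18]
q=4: [-2, 21, -2, 26, 16]
q=5: [15, 19, 14, 24, 33]
Optimal cycle mean attained by: cycle 3->4->3, total 7 + 8, length 2.
Answer: λ = 15/2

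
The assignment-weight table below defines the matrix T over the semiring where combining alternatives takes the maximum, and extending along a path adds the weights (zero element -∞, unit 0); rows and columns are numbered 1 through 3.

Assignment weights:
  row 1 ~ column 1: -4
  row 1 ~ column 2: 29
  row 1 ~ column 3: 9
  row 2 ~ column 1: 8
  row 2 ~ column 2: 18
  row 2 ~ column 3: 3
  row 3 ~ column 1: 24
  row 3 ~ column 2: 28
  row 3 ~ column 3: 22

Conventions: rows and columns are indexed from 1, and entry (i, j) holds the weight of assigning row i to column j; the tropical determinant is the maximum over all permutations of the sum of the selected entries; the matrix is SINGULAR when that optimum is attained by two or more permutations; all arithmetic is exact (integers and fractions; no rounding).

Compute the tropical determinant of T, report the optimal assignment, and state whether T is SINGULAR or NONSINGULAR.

σ = (1, 2, 3): (-4) + 18 + 22 = 36
σ = (1, 3, 2): (-4) + 3 + 28 = 27
σ = (2, 1, 3): 29 + 8 + 22 = 59
σ = (2, 3, 1): 29 + 3 + 24 = 56
σ = (3, 1, 2): 9 + 8 + 28 = 45
σ = (3, 2, 1): 9 + 18 + 24 = 51
Optimal value attained by: σ = (2, 1, 3).
Answer: det⊕(T) = 59; verdict: NONSINGULAR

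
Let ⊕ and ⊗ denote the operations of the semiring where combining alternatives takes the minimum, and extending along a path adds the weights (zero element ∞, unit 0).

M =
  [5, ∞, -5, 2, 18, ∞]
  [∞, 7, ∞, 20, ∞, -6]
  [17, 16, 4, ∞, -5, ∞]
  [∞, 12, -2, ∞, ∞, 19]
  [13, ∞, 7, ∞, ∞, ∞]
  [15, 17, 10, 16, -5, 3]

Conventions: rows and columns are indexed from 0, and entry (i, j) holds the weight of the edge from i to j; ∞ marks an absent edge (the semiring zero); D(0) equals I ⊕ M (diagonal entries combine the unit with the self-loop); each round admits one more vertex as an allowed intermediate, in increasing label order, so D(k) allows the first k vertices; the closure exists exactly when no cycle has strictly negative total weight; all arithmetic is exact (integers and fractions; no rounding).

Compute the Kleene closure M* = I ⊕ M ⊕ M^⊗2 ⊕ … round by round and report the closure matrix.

D(0):
  [0, ∞, -5, 2, 18, ∞]
  [∞, 0, ∞, 20, ∞, -6]
  [17, 16, 0, ∞, -5, ∞]
  [∞, 12, -2, 0, ∞, 19]
  [13, ∞, 7, ∞, 0, ∞]
  [15, 17, 10, 16, -5, 0]
D(1):
  [0, ∞, -5, 2, 18, ∞]
  [∞, 0, ∞, 20, ∞, -6]
  [17, 16, 0, 19, -5, ∞]
  [∞, 12, -2, 0, ∞, 19]
  [13, ∞, 7, 15, 0, ∞]
  [15, 17, 10, 16, -5, 0]
D(2):
  [0, ∞, -5, 2, 18, ∞]
  [∞, 0, ∞, 20, ∞, -6]
  [17, 16, 0, 19, -5, 10]
  [∞, 12, -2, 0, ∞, 6]
  [13, ∞, 7, 15, 0, ∞]
  [15, 17, 10, 16, -5, 0]
D(3):
  [0, 11, -5, 2, -10, 5]
  [∞, 0, ∞, 20, ∞, -6]
  [17, 16, 0, 19, -5, 10]
  [15, 12, -2, 0, -7, 6]
  [13, 23, 7, 15, 0, 17]
  [15, 17, 10, 16, -5, 0]
D(4):
  [0, 11, -5, 2, -10, 5]
  [35, 0, 18, 20, 13, -6]
  [17, 16, 0, 19, -5, 10]
  [15, 12, -2, 0, -7, 6]
  [13, 23, 7, 15, 0, 17]
  [15, 17, 10, 16, -5, 0]
D(5):
  [0, 11, -5, 2, -10, 5]
  [26, 0, 18, 20, 13, -6]
  [8, 16, 0, 10, -5, 10]
  [6, 12, -2, 0, -7, 6]
  [13, 23, 7, 15, 0, 17]
  [8, 17, 2, 10, -5, 0]
D(6):
  [0, 11, -5, 2, -10, 5]
  [2, 0, -4, 4, -11, -6]
  [8, 16, 0, 10, -5, 10]
  [6, 12, -2, 0, -7, 6]
  [13, 23, 7, 15, 0, 17]
  [8, 17, 2, 10, -5, 0]
Answer: M* = [[0, 11, -5, 2, -10, 5], [2, 0, -4, 4, -11, -6], [8, 16, 0, 10, -5, 10], [6, 12, -2, 0, -7, 6], [13, 23, 7, 15, 0, 17], [8, 17, 2, 10, -5, 0]]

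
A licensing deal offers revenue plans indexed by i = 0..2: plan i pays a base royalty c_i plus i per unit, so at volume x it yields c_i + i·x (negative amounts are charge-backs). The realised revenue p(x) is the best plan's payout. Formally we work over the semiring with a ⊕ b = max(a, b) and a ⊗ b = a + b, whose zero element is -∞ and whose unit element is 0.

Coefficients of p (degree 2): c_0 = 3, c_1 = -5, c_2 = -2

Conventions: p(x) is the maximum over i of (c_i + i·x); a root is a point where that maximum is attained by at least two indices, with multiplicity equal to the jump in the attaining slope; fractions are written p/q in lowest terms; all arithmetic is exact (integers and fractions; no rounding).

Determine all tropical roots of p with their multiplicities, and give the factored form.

hull edge (i=0, c=3) to (i=2, c=-2): slope -5/2, span 2
Factored form: p(x) = -2 ⊗ (x ⊕ 5/2) ⊗ (x ⊕ 5/2)
Answer: roots = 5/2 (mult 2)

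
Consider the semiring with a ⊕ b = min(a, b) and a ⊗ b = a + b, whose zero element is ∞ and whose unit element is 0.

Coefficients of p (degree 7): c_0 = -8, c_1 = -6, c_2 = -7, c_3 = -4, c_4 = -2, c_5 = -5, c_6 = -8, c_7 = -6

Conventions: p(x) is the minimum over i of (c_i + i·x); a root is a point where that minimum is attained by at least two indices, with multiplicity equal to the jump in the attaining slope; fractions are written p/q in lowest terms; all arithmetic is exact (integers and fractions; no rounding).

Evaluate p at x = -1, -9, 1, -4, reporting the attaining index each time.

p(-1) = min(-8+0·(-1)=-8, -6+1·(-1)=-7, -7+2·(-1)=-9, -4+3·(-1)=-7, -2+4·(-1)=-6, -5+5·(-1)=-10, -8+6·(-1)=-14, -6+7·(-1)=-13) = -14 (attained by i=6)
p(-9) = min(-8+0·(-9)=-8, -6+1·(-9)=-15, -7+2·(-9)=-25, -4+3·(-9)=-31, -2+4·(-9)=-38, -5+5·(-9)=-50, -8+6·(-9)=-62, -6+7·(-9)=-69) = -69 (attained by i=7)
p(1) = min(-8+0·1=-8, -6+1·1=-5, -7+2·1=-5, -4+3·1=-1, -2+4·1=2, -5+5·1=0, -8+6·1=-2, -6+7·1=1) = -8 (attained by i=0)
p(-4) = min(-8+0·(-4)=-8, -6+1·(-4)=-10, -7+2·(-4)=-15, -4+3·(-4)=-16, -2+4·(-4)=-18, -5+5·(-4)=-25, -8+6·(-4)=-32, -6+7·(-4)=-34) = -34 (attained by i=7)
Answer: p(-1) = -14; p(-9) = -69; p(1) = -8; p(-4) = -34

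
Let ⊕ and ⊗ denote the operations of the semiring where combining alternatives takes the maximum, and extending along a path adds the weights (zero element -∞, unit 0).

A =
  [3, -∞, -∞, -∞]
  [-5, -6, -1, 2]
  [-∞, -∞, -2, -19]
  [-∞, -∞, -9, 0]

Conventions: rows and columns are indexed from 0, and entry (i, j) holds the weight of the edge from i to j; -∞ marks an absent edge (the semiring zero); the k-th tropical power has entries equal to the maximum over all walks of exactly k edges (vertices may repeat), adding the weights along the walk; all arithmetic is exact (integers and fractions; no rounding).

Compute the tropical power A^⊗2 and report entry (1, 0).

A^⊗2:
  [6, -∞, -∞, -∞]
  [-2, -12, -3, 2]
  [-∞, -∞, -4, -19]
  [-∞, -∞, -9, 0]
Key observation: the optimum is the walk 1->0->0, with weight (-5) + 3 = -2.
Optimal value attained by: walk 1->0->0.
Answer: (A^⊗2)[1][0] = -2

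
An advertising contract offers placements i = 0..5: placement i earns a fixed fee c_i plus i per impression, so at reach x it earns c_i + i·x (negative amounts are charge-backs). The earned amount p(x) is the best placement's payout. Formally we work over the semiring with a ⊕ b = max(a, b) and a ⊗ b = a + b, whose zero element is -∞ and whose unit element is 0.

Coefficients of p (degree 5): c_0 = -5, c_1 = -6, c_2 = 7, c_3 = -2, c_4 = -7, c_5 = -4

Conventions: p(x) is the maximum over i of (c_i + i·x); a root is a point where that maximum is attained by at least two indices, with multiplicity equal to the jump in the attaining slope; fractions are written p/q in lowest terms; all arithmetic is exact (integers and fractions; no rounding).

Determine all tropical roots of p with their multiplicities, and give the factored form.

hull edge (i=0, c=-5) to (i=2, c=7): slope 6, span 2
hull edge (i=2, c=7) to (i=5, c=-4): slope -11/3, span 3
Factored form: p(x) = -4 ⊗ (x ⊕ (-6)) ⊗ (x ⊕ (-6)) ⊗ (x ⊕ 11/3) ⊗ (x ⊕ 11/3) ⊗ (x ⊕ 11/3)
Answer: roots = -6 (mult 2), 11/3 (mult 3)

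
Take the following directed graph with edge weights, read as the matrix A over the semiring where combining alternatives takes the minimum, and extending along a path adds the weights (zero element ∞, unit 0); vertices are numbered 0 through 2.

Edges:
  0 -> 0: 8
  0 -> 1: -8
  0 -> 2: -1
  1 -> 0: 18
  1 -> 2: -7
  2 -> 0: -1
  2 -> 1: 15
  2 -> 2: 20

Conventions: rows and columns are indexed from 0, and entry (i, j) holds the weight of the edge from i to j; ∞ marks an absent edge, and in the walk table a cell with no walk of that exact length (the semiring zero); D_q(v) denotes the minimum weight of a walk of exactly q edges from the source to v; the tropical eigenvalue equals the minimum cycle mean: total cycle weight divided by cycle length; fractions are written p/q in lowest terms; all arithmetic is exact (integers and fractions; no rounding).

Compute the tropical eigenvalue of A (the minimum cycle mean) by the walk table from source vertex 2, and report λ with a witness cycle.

q=0: [∞, ∞, 0]
q=1: [-1, 15, 20]
q=2: [7, -9, -2]
q=3: [-3, -1, -16]
Optimal cycle mean attained by: cycle 0->1->2->0, total (-8) + (-7) + (-1), length 3.
Answer: λ = -16/3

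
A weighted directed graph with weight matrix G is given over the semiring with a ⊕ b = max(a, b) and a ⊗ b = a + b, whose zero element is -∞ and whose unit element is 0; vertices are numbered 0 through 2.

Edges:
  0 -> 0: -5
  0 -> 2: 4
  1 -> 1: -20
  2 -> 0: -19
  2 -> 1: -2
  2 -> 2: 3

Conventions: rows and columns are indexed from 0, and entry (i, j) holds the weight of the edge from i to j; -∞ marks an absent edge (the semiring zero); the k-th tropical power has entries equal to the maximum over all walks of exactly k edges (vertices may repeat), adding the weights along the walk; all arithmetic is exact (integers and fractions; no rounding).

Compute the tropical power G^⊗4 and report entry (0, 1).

G^⊗2:
  [-10, 2, 7]
  [-∞, -40, -∞]
  [-16, 1, 6]
G^⊗3:
  [-12, 5, 10]
  [-∞, -60, -∞]
  [-13, 4, 9]
G^⊗4:
  [-9, 8, 13]
  [-∞, -80, -∞]
  [-10, 7, 12]
Key observation: the optimum is the walk 0->2->2->2->1, with weight 4 + 3 + 3 + (-2) = 8.
Optimal value attained by: walk 0->2->2->2->1.
Answer: (G^⊗4)[0][1] = 8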